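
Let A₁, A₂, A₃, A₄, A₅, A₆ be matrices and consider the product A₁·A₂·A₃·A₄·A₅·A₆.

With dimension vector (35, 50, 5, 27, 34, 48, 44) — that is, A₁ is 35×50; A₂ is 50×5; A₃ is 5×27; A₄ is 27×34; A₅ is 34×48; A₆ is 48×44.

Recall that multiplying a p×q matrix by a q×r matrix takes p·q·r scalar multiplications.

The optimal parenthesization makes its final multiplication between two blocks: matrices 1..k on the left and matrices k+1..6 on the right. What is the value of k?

2

Adjacent pairs: A₁A₂ = 35·50·5 = 8750; A₂A₃ = 50·5·27 = 6750; A₃A₄ = 5·27·34 = 4590; A₄A₅ = 27·34·48 = 44064; A₅A₆ = 34·48·44 = 71808.
Length 3: A₁..A₃: k=1: 0+6750+35·50·27=54000; k=2: 8750+0+35·5·27=13475 → min 13475 | A₂..A₄: k=2: 0+4590+50·5·34=13090; k=3: 6750+0+50·27·34=52650 → min 13090 | A₃..A₅: k=3: 0+44064+5·27·48=50544; k=4: 4590+0+5·34·48=12750 → min 12750 | A₄..A₆: k=4: 0+71808+27·34·44=112200; k=5: 44064+0+27·48·44=101088 → min 101088.
Length 4: A₁..A₄: k=1: 0+13090+35·50·34=72590; k=2: 8750+4590+35·5·34=19290; k=3: 13475+0+35·27·34=45605 → min 19290 | A₂..A₅: k=2: 0+12750+50·5·48=24750; k=3: 6750+44064+50·27·48=115614; k=4: 13090+0+50·34·48=94690 → min 24750 | A₃..A₆: k=3: 0+101088+5·27·44=107028; k=4: 4590+71808+5·34·44=83878; k=5: 12750+0+5·48·44=23310 → min 23310.
Length 5: A₁..A₅: k=1: 0+24750+35·50·48=108750; k=2: 8750+12750+35·5·48=29900; k=3: 13475+44064+35·27·48=102899; k=4: 19290+0+35·34·48=76410 → min 29900 | A₂..A₆: k=2: 0+23310+50·5·44=34310; k=3: 6750+101088+50·27·44=167238; k=4: 13090+71808+50·34·44=159698; k=5: 24750+0+50·48·44=130350 → min 34310.
Top-level splits: k=1: (A₁..A₁)·(A₂..A₆) → 0+34310+35·50·44 = 111310; k=2: (A₁..A₂)·(A₃..A₆) → 8750+23310+35·5·44 = 39760; k=3: (A₁..A₃)·(A₄..A₆) → 13475+101088+35·27·44 = 156143; k=4: (A₁..A₄)·(A₅..A₆) → 19290+71808+35·34·44 = 143458; k=5: (A₁..A₅)·(A₆..A₆) → 29900+0+35·48·44 = 103820.
Best split is after A₂, i.e. k = 2.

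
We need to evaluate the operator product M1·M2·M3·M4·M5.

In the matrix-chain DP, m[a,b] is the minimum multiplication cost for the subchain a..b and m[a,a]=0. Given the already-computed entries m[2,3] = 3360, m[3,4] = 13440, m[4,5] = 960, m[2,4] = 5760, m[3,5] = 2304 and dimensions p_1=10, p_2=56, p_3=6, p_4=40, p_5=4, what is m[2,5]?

m[2,5] = min over k∈[2,4] of m[2,k]+m[k+1,5]+p_{1}·p_k·p_{5}.
k=2: 0 + 2304 + 10·56·4 = 4544; k=3: 3360 + 960 + 10·6·4 = 4560; k=4: 5760 + 0 + 10·40·4 = 7360.
Minimum: 4544 at k=2.

4544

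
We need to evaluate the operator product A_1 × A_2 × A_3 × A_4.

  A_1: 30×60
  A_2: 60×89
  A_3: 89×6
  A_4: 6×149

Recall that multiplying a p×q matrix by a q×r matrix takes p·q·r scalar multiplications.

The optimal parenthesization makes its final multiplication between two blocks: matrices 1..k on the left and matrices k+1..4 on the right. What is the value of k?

Adjacent pairs: A_1A_2 = 30·60·89 = 160200; A_2A_3 = 60·89·6 = 32040; A_3A_4 = 89·6·149 = 79566.
Length 3: A_1..A_3: k=1: 0+32040+30·60·6=42840; k=2: 160200+0+30·89·6=176220 → min 42840 | A_2..A_4: k=2: 0+79566+60·89·149=875226; k=3: 32040+0+60·6·149=85680 → min 85680.
Top-level splits: k=1: (A_1..A_1)·(A_2..A_4) → 0+85680+30·60·149 = 353880; k=2: (A_1..A_2)·(A_3..A_4) → 160200+79566+30·89·149 = 637596; k=3: (A_1..A_3)·(A_4..A_4) → 42840+0+30·6·149 = 69660.
Best split is after A_3, i.e. k = 3.

3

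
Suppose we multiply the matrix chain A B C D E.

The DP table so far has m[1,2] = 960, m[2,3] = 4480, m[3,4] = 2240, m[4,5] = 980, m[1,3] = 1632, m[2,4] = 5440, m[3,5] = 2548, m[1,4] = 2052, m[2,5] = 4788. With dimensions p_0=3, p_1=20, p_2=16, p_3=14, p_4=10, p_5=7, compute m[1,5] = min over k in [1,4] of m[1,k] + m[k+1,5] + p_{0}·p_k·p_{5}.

m[1,5] = min over k∈[1,4] of m[1,k]+m[k+1,5]+p_{0}·p_k·p_{5}.
k=1: 0 + 4788 + 3·20·7 = 5208; k=2: 960 + 2548 + 3·16·7 = 3844; k=3: 1632 + 980 + 3·14·7 = 2906; k=4: 2052 + 0 + 3·10·7 = 2262.
Minimum: 2262 at k=4.

2262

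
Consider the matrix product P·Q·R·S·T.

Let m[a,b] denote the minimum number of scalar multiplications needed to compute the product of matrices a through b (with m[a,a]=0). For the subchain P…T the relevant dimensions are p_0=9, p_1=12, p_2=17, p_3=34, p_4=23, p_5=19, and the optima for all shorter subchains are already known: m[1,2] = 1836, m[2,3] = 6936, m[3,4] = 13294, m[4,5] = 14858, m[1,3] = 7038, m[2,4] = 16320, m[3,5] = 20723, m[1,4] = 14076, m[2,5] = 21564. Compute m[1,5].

18009

m[1,5] = min over k∈[1,4] of m[1,k]+m[k+1,5]+p_{0}·p_k·p_{5}.
k=1: 0 + 21564 + 9·12·19 = 23616; k=2: 1836 + 20723 + 9·17·19 = 25466; k=3: 7038 + 14858 + 9·34·19 = 27710; k=4: 14076 + 0 + 9·23·19 = 18009.
Minimum: 18009 at k=4.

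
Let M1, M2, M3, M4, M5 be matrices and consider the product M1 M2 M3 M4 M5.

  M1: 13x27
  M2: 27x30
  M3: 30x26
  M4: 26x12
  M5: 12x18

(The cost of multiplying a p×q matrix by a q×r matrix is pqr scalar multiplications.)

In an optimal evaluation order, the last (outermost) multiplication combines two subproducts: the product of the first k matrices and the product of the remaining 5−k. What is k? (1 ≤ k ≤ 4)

4

Adjacent pairs: M1M2 = 13·27·30 = 10530; M2M3 = 27·30·26 = 21060; M3M4 = 30·26·12 = 9360; M4M5 = 26·12·18 = 5616.
Length 3: M1..M3: k=1: 0+21060+13·27·26=30186; k=2: 10530+0+13·30·26=20670 → min 20670 | M2..M4: k=2: 0+9360+27·30·12=19080; k=3: 21060+0+27·26·12=29484 → min 19080 | M3..M5: k=3: 0+5616+30·26·18=19656; k=4: 9360+0+30·12·18=15840 → min 15840.
Length 4: M1..M4: k=1: 0+19080+13·27·12=23292; k=2: 10530+9360+13·30·12=24570; k=3: 20670+0+13·26·12=24726 → min 23292 | M2..M5: k=2: 0+15840+27·30·18=30420; k=3: 21060+5616+27·26·18=39312; k=4: 19080+0+27·12·18=24912 → min 24912.
Top-level splits: k=1: (M1..M1)·(M2..M5) → 0+24912+13·27·18 = 31230; k=2: (M1..M2)·(M3..M5) → 10530+15840+13·30·18 = 33390; k=3: (M1..M3)·(M4..M5) → 20670+5616+13·26·18 = 32370; k=4: (M1..M4)·(M5..M5) → 23292+0+13·12·18 = 26100.
Best split is after M4, i.e. k = 4.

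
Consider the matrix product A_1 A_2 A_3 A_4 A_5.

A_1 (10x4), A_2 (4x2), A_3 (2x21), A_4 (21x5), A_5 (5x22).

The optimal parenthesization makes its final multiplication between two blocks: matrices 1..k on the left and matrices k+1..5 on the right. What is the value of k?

Adjacent pairs: A_1A_2 = 10·4·2 = 80; A_2A_3 = 4·2·21 = 168; A_3A_4 = 2·21·5 = 210; A_4A_5 = 21·5·22 = 2310.
Length 3: A_1..A_3: k=1: 0+168+10·4·21=1008; k=2: 80+0+10·2·21=500 → min 500 | A_2..A_4: k=2: 0+210+4·2·5=250; k=3: 168+0+4·21·5=588 → min 250 | A_3..A_5: k=3: 0+2310+2·21·22=3234; k=4: 210+0+2·5·22=430 → min 430.
Length 4: A_1..A_4: k=1: 0+250+10·4·5=450; k=2: 80+210+10·2·5=390; k=3: 500+0+10·21·5=1550 → min 390 | A_2..A_5: k=2: 0+430+4·2·22=606; k=3: 168+2310+4·21·22=4326; k=4: 250+0+4·5·22=690 → min 606.
Top-level splits: k=1: (A_1..A_1)·(A_2..A_5) → 0+606+10·4·22 = 1486; k=2: (A_1..A_2)·(A_3..A_5) → 80+430+10·2·22 = 950; k=3: (A_1..A_3)·(A_4..A_5) → 500+2310+10·21·22 = 7430; k=4: (A_1..A_4)·(A_5..A_5) → 390+0+10·5·22 = 1490.
Best split is after A_2, i.e. k = 2.

2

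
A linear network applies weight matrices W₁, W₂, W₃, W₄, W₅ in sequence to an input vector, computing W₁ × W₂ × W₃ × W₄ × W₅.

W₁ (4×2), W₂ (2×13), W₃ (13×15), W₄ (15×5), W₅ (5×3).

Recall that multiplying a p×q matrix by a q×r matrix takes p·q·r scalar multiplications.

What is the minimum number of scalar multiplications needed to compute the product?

594

Adjacent pairs: W₁W₂ = 4·2·13 = 104; W₂W₃ = 2·13·15 = 390; W₃W₄ = 13·15·5 = 975; W₄W₅ = 15·5·3 = 225.
Length 3: W₁..W₃: k=1: 0+390+4·2·15=510; k=2: 104+0+4·13·15=884 → min 510 | W₂..W₄: k=2: 0+975+2·13·5=1105; k=3: 390+0+2·15·5=540 → min 540 | W₃..W₅: k=3: 0+225+13·15·3=810; k=4: 975+0+13·5·3=1170 → min 810.
Length 4: W₁..W₄: k=1: 0+540+4·2·5=580; k=2: 104+975+4·13·5=1339; k=3: 510+0+4·15·5=810 → min 580 | W₂..W₅: k=2: 0+810+2·13·3=888; k=3: 390+225+2·15·3=705; k=4: 540+0+2·5·3=570 → min 570.
Length 5: W₁..W₅: k=1: 0+570+4·2·3=594; k=2: 104+810+4·13·3=1070; k=3: 510+225+4·15·3=915; k=4: 580+0+4·5·3=640 → min 594.
Optimal order: (W₁ × (((W₂ × W₃) × W₄) × W₅)) with cost 594.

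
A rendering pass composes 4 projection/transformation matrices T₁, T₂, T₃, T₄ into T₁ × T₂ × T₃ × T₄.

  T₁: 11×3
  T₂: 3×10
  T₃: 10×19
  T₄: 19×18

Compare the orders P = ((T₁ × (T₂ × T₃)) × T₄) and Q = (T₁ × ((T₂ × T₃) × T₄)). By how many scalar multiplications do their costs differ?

Order P = ((T₁ × (T₂ × T₃)) × T₄): (T₂ × T₃): 3×10 by 10×19 → 3×19, cost 3·10·19 = 570; (T₁ × (T₂ × T₃)): 11×3 by 3×19 → 11×19, cost 11·3·19 = 627; cumulative 1197; ((T₁ × (T₂ × T₃)) × T₄): 11×19 by 19×18 → 11×18, cost 11·19·18 = 3762; cumulative 4959. Total 4959.
Order Q = (T₁ × ((T₂ × T₃) × T₄)): (T₂ × T₃): 3×10 by 10×19 → 3×19, cost 3·10·19 = 570; ((T₂ × T₃) × T₄): 3×19 by 19×18 → 3×18, cost 3·19·18 = 1026; cumulative 1596; (T₁ × ((T₂ × T₃) × T₄)): 11×3 by 3×18 → 11×18, cost 11·3·18 = 594; cumulative 2190. Total 2190.
Difference: |4959 − 2190| = 2769.

2769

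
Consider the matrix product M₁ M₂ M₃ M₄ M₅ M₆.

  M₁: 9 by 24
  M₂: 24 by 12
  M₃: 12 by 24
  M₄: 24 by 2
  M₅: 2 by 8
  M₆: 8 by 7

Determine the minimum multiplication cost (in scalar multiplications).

1822

Adjacent pairs: M₁M₂ = 9·24·12 = 2592; M₂M₃ = 24·12·24 = 6912; M₃M₄ = 12·24·2 = 576; M₄M₅ = 24·2·8 = 384; M₅M₆ = 2·8·7 = 112.
Length 3: M₁..M₃: k=1: 0+6912+9·24·24=12096; k=2: 2592+0+9·12·24=5184 → min 5184 | M₂..M₄: k=2: 0+576+24·12·2=1152; k=3: 6912+0+24·24·2=8064 → min 1152 | M₃..M₅: k=3: 0+384+12·24·8=2688; k=4: 576+0+12·2·8=768 → min 768 | M₄..M₆: k=4: 0+112+24·2·7=448; k=5: 384+0+24·8·7=1728 → min 448.
Length 4: M₁..M₄: k=1: 0+1152+9·24·2=1584; k=2: 2592+576+9·12·2=3384; k=3: 5184+0+9·24·2=5616 → min 1584 | M₂..M₅: k=2: 0+768+24·12·8=3072; k=3: 6912+384+24·24·8=11904; k=4: 1152+0+24·2·8=1536 → min 1536 | M₃..M₆: k=3: 0+448+12·24·7=2464; k=4: 576+112+12·2·7=856; k=5: 768+0+12·8·7=1440 → min 856.
Length 5: M₁..M₅: k=1: 0+1536+9·24·8=3264; k=2: 2592+768+9·12·8=4224; k=3: 5184+384+9·24·8=7296; k=4: 1584+0+9·2·8=1728 → min 1728 | M₂..M₆: k=2: 0+856+24·12·7=2872; k=3: 6912+448+24·24·7=11392; k=4: 1152+112+24·2·7=1600; k=5: 1536+0+24·8·7=2880 → min 1600.
Length 6: M₁..M₆: k=1: 0+1600+9·24·7=3112; k=2: 2592+856+9·12·7=4204; k=3: 5184+448+9·24·7=7144; k=4: 1584+112+9·2·7=1822; k=5: 1728+0+9·8·7=2232 → min 1822.
Optimal order: ((M₁ (M₂ (M₃ M₄))) (M₅ M₆)) with cost 1822.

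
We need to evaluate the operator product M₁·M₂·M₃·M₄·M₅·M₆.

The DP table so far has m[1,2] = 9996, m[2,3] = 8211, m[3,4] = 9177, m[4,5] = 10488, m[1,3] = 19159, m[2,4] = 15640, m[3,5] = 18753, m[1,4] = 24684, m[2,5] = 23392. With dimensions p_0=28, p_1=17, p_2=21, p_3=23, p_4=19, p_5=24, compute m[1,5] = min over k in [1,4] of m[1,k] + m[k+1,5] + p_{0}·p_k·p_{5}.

m[1,5] = min over k∈[1,4] of m[1,k]+m[k+1,5]+p_{0}·p_k·p_{5}.
k=1: 0 + 23392 + 28·17·24 = 34816; k=2: 9996 + 18753 + 28·21·24 = 42861; k=3: 19159 + 10488 + 28·23·24 = 45103; k=4: 24684 + 0 + 28·19·24 = 37452.
Minimum: 34816 at k=1.

34816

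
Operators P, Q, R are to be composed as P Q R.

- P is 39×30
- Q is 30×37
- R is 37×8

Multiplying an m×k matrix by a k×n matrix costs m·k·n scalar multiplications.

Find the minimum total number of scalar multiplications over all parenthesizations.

18240

Order (P (Q R)): (Q R): 30×37 by 37×8 → 30×8, cost 30·37·8 = 8880; (P (Q R)): 39×30 by 30×8 → 39×8, cost 39·30·8 = 9360; cumulative 18240. Total 18240.
Order ((P Q) R): (P Q): 39×30 by 30×37 → 39×37, cost 39·30·37 = 43290; ((P Q) R): 39×37 by 37×8 → 39×8, cost 39·37·8 = 11544; cumulative 54834. Total 54834.
Minimum: 18240.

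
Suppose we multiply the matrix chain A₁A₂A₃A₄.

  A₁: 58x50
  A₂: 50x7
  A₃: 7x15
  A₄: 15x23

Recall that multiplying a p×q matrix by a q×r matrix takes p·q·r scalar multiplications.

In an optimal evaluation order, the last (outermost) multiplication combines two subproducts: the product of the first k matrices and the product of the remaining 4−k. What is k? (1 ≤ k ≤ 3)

2

Adjacent pairs: A₁A₂ = 58·50·7 = 20300; A₂A₃ = 50·7·15 = 5250; A₃A₄ = 7·15·23 = 2415.
Length 3: A₁..A₃: k=1: 0+5250+58·50·15=48750; k=2: 20300+0+58·7·15=26390 → min 26390 | A₂..A₄: k=2: 0+2415+50·7·23=10465; k=3: 5250+0+50·15·23=22500 → min 10465.
Top-level splits: k=1: (A₁..A₁)·(A₂..A₄) → 0+10465+58·50·23 = 77165; k=2: (A₁..A₂)·(A₃..A₄) → 20300+2415+58·7·23 = 32053; k=3: (A₁..A₃)·(A₄..A₄) → 26390+0+58·15·23 = 46400.
Best split is after A₂, i.e. k = 2.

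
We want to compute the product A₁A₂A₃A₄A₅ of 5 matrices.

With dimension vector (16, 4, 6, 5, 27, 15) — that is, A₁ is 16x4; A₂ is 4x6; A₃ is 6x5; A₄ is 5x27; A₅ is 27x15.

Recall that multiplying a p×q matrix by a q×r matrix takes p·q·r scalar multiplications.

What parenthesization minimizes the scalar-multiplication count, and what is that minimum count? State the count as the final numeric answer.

3240

Adjacent pairs: A₁A₂ = 16·4·6 = 384; A₂A₃ = 4·6·5 = 120; A₃A₄ = 6·5·27 = 810; A₄A₅ = 5·27·15 = 2025.
Length 3: A₁..A₃: k=1: 0+120+16·4·5=440; k=2: 384+0+16·6·5=864 → min 440 | A₂..A₄: k=2: 0+810+4·6·27=1458; k=3: 120+0+4·5·27=660 → min 660 | A₃..A₅: k=3: 0+2025+6·5·15=2475; k=4: 810+0+6·27·15=3240 → min 2475.
Length 4: A₁..A₄: k=1: 0+660+16·4·27=2388; k=2: 384+810+16·6·27=3786; k=3: 440+0+16·5·27=2600 → min 2388 | A₂..A₅: k=2: 0+2475+4·6·15=2835; k=3: 120+2025+4·5·15=2445; k=4: 660+0+4·27·15=2280 → min 2280.
Length 5: A₁..A₅: k=1: 0+2280+16·4·15=3240; k=2: 384+2475+16·6·15=4299; k=3: 440+2025+16·5·15=3665; k=4: 2388+0+16·27·15=8868 → min 3240.
Optimal parenthesization: (A₁(((A₂A₃)A₄)A₅)) with cost 3240.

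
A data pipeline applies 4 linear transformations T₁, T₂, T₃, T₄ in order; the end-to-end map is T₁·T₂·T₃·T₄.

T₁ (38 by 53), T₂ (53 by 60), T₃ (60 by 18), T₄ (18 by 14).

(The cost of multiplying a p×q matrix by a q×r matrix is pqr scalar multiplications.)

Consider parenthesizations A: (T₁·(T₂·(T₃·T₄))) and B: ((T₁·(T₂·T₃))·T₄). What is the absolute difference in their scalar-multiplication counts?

15232

Order A = (T₁·(T₂·(T₃·T₄))): (T₃·T₄): 60×18 by 18×14 → 60×14, cost 60·18·14 = 15120; (T₂·(T₃·T₄)): 53×60 by 60×14 → 53×14, cost 53·60·14 = 44520; cumulative 59640; (T₁·(T₂·(T₃·T₄))): 38×53 by 53×14 → 38×14, cost 38·53·14 = 28196; cumulative 87836. Total 87836.
Order B = ((T₁·(T₂·T₃))·T₄): (T₂·T₃): 53×60 by 60×18 → 53×18, cost 53·60·18 = 57240; (T₁·(T₂·T₃)): 38×53 by 53×18 → 38×18, cost 38·53·18 = 36252; cumulative 93492; ((T₁·(T₂·T₃))·T₄): 38×18 by 18×14 → 38×14, cost 38·18·14 = 9576; cumulative 103068. Total 103068.
Difference: |87836 − 103068| = 15232.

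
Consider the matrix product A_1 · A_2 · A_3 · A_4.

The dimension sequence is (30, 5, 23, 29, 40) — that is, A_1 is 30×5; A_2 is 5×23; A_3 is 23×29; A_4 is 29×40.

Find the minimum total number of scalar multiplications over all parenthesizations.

15135

Adjacent pairs: A_1A_2 = 30·5·23 = 3450; A_2A_3 = 5·23·29 = 3335; A_3A_4 = 23·29·40 = 26680.
Length 3: A_1..A_3: k=1: 0+3335+30·5·29=7685; k=2: 3450+0+30·23·29=23460 → min 7685 | A_2..A_4: k=2: 0+26680+5·23·40=31280; k=3: 3335+0+5·29·40=9135 → min 9135.
Length 4: A_1..A_4: k=1: 0+9135+30·5·40=15135; k=2: 3450+26680+30·23·40=57730; k=3: 7685+0+30·29·40=42485 → min 15135.
Optimal order: (A_1 · ((A_2 · A_3) · A_4)) with cost 15135.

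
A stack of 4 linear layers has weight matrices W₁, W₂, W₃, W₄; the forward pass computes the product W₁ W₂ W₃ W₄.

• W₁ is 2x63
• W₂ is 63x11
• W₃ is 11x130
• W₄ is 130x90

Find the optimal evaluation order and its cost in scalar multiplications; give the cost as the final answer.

Adjacent pairs: W₁W₂ = 2·63·11 = 1386; W₂W₃ = 63·11·130 = 90090; W₃W₄ = 11·130·90 = 128700.
Length 3: W₁..W₃: k=1: 0+90090+2·63·130=106470; k=2: 1386+0+2·11·130=4246 → min 4246 | W₂..W₄: k=2: 0+128700+63·11·90=191070; k=3: 90090+0+63·130·90=827190 → min 191070.
Length 4: W₁..W₄: k=1: 0+191070+2·63·90=202410; k=2: 1386+128700+2·11·90=132066; k=3: 4246+0+2·130·90=27646 → min 27646.
Optimal parenthesization: (((W₁ W₂) W₃) W₄) with cost 27646.

27646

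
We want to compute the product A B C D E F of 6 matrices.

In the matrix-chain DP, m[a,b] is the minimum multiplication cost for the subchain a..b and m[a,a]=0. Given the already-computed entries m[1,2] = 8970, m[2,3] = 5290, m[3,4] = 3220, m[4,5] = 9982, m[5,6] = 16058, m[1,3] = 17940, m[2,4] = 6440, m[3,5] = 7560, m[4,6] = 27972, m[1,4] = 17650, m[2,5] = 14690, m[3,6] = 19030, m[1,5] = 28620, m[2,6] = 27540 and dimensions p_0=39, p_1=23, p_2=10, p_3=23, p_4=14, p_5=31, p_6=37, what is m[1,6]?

42430

m[1,6] = min over k∈[1,5] of m[1,k]+m[k+1,6]+p_{0}·p_k·p_{6}.
k=1: 0 + 27540 + 39·23·37 = 60729; k=2: 8970 + 19030 + 39·10·37 = 42430; k=3: 17940 + 27972 + 39·23·37 = 79101; k=4: 17650 + 16058 + 39·14·37 = 53910; k=5: 28620 + 0 + 39·31·37 = 73353.
Minimum: 42430 at k=2.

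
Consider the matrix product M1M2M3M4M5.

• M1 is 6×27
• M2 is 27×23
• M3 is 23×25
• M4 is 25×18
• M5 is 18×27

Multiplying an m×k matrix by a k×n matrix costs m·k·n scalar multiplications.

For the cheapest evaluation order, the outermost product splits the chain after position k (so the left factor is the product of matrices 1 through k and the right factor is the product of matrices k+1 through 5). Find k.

4

Adjacent pairs: M1M2 = 6·27·23 = 3726; M2M3 = 27·23·25 = 15525; M3M4 = 23·25·18 = 10350; M4M5 = 25·18·27 = 12150.
Length 3: M1..M3: k=1: 0+15525+6·27·25=19575; k=2: 3726+0+6·23·25=7176 → min 7176 | M2..M4: k=2: 0+10350+27·23·18=21528; k=3: 15525+0+27·25·18=27675 → min 21528 | M3..M5: k=3: 0+12150+23·25·27=27675; k=4: 10350+0+23·18·27=21528 → min 21528.
Length 4: M1..M4: k=1: 0+21528+6·27·18=24444; k=2: 3726+10350+6·23·18=16560; k=3: 7176+0+6·25·18=9876 → min 9876 | M2..M5: k=2: 0+21528+27·23·27=38295; k=3: 15525+12150+27·25·27=45900; k=4: 21528+0+27·18·27=34650 → min 34650.
Top-level splits: k=1: (M1..M1)·(M2..M5) → 0+34650+6·27·27 = 39024; k=2: (M1..M2)·(M3..M5) → 3726+21528+6·23·27 = 28980; k=3: (M1..M3)·(M4..M5) → 7176+12150+6·25·27 = 23376; k=4: (M1..M4)·(M5..M5) → 9876+0+6·18·27 = 12792.
Best split is after M4, i.e. k = 4.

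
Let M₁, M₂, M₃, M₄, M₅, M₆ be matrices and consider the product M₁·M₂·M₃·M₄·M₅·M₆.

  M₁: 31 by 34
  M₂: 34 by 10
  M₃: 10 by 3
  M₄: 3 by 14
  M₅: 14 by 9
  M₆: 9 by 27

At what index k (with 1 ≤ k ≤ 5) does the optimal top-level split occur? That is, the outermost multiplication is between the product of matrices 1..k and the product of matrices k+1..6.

3

Adjacent pairs: M₁M₂ = 31·34·10 = 10540; M₂M₃ = 34·10·3 = 1020; M₃M₄ = 10·3·14 = 420; M₄M₅ = 3·14·9 = 378; M₅M₆ = 14·9·27 = 3402.
Length 3: M₁..M₃: k=1: 0+1020+31·34·3=4182; k=2: 10540+0+31·10·3=11470 → min 4182 | M₂..M₄: k=2: 0+420+34·10·14=5180; k=3: 1020+0+34·3·14=2448 → min 2448 | M₃..M₅: k=3: 0+378+10·3·9=648; k=4: 420+0+10·14·9=1680 → min 648 | M₄..M₆: k=4: 0+3402+3·14·27=4536; k=5: 378+0+3·9·27=1107 → min 1107.
Length 4: M₁..M₄: k=1: 0+2448+31·34·14=17204; k=2: 10540+420+31·10·14=15300; k=3: 4182+0+31·3·14=5484 → min 5484 | M₂..M₅: k=2: 0+648+34·10·9=3708; k=3: 1020+378+34·3·9=2316; k=4: 2448+0+34·14·9=6732 → min 2316 | M₃..M₆: k=3: 0+1107+10·3·27=1917; k=4: 420+3402+10·14·27=7602; k=5: 648+0+10·9·27=3078 → min 1917.
Length 5: M₁..M₅: k=1: 0+2316+31·34·9=11802; k=2: 10540+648+31·10·9=13978; k=3: 4182+378+31·3·9=5397; k=4: 5484+0+31·14·9=9390 → min 5397 | M₂..M₆: k=2: 0+1917+34·10·27=11097; k=3: 1020+1107+34·3·27=4881; k=4: 2448+3402+34·14·27=18702; k=5: 2316+0+34·9·27=10578 → min 4881.
Top-level splits: k=1: (M₁..M₁)·(M₂..M₆) → 0+4881+31·34·27 = 33339; k=2: (M₁..M₂)·(M₃..M₆) → 10540+1917+31·10·27 = 20827; k=3: (M₁..M₃)·(M₄..M₆) → 4182+1107+31·3·27 = 7800; k=4: (M₁..M₄)·(M₅..M₆) → 5484+3402+31·14·27 = 20604; k=5: (M₁..M₅)·(M₆..M₆) → 5397+0+31·9·27 = 12930.
Best split is after M₃, i.e. k = 3.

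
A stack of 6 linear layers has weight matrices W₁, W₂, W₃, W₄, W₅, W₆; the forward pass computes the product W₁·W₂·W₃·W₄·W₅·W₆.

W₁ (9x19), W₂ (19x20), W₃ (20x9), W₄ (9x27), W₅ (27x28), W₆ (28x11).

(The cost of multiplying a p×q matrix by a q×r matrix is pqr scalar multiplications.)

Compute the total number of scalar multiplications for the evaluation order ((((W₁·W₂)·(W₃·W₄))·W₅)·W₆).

(W₁·W₂): 9×19 by 19×20 → 9×20, cost 9·19·20 = 3420
(W₃·W₄): 20×9 by 9×27 → 20×27, cost 20·9·27 = 4860
((W₁·W₂)·(W₃·W₄)): 9×20 by 20×27 → 9×27, cost 9·20·27 = 4860; cumulative 13140
(((W₁·W₂)·(W₃·W₄))·W₅): 9×27 by 27×28 → 9×28, cost 9·27·28 = 6804; cumulative 19944
((((W₁·W₂)·(W₃·W₄))·W₅)·W₆): 9×28 by 28×11 → 9×11, cost 9·28·11 = 2772; cumulative 22716
Total: 22716 scalar multiplications.

22716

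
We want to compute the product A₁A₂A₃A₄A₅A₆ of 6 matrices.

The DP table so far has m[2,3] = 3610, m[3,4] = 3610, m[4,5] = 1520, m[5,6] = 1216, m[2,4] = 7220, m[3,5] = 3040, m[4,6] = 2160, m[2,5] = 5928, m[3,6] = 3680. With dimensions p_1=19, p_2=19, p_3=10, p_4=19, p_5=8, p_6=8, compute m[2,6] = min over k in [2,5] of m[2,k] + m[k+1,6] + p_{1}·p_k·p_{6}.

6568

m[2,6] = min over k∈[2,5] of m[2,k]+m[k+1,6]+p_{1}·p_k·p_{6}.
k=2: 0 + 3680 + 19·19·8 = 6568; k=3: 3610 + 2160 + 19·10·8 = 7290; k=4: 7220 + 1216 + 19·19·8 = 11324; k=5: 5928 + 0 + 19·8·8 = 7144.
Minimum: 6568 at k=2.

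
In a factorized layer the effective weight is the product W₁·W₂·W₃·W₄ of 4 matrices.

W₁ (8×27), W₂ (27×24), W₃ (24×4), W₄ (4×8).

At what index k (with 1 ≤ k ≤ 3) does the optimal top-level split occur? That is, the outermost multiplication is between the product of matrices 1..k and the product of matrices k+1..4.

3

Adjacent pairs: W₁W₂ = 8·27·24 = 5184; W₂W₃ = 27·24·4 = 2592; W₃W₄ = 24·4·8 = 768.
Length 3: W₁..W₃: k=1: 0+2592+8·27·4=3456; k=2: 5184+0+8·24·4=5952 → min 3456 | W₂..W₄: k=2: 0+768+27·24·8=5952; k=3: 2592+0+27·4·8=3456 → min 3456.
Top-level splits: k=1: (W₁..W₁)·(W₂..W₄) → 0+3456+8·27·8 = 5184; k=2: (W₁..W₂)·(W₃..W₄) → 5184+768+8·24·8 = 7488; k=3: (W₁..W₃)·(W₄..W₄) → 3456+0+8·4·8 = 3712.
Best split is after W₃, i.e. k = 3.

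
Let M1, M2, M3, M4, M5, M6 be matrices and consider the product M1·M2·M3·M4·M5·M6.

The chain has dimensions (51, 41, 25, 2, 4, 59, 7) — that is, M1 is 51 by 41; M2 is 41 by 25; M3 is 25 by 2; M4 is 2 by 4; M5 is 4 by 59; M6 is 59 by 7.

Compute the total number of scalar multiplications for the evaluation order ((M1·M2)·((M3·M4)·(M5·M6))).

(M1·M2): 51×41 by 41×25 → 51×25, cost 51·41·25 = 52275
(M3·M4): 25×2 by 2×4 → 25×4, cost 25·2·4 = 200
(M5·M6): 4×59 by 59×7 → 4×7, cost 4·59·7 = 1652
((M3·M4)·(M5·M6)): 25×4 by 4×7 → 25×7, cost 25·4·7 = 700; cumulative 2552
((M1·M2)·((M3·M4)·(M5·M6))): 51×25 by 25×7 → 51×7, cost 51·25·7 = 8925; cumulative 63752
Total: 63752 scalar multiplications.

63752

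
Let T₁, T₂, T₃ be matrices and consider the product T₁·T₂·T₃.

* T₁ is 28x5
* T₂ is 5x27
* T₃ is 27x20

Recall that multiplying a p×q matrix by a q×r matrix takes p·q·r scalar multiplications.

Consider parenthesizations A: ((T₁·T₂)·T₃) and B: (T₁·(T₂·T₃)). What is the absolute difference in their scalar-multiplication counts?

13400

Order A = ((T₁·T₂)·T₃): (T₁·T₂): 28×5 by 5×27 → 28×27, cost 28·5·27 = 3780; ((T₁·T₂)·T₃): 28×27 by 27×20 → 28×20, cost 28·27·20 = 15120; cumulative 18900. Total 18900.
Order B = (T₁·(T₂·T₃)): (T₂·T₃): 5×27 by 27×20 → 5×20, cost 5·27·20 = 2700; (T₁·(T₂·T₃)): 28×5 by 5×20 → 28×20, cost 28·5·20 = 2800; cumulative 5500. Total 5500.
Difference: |18900 − 5500| = 13400.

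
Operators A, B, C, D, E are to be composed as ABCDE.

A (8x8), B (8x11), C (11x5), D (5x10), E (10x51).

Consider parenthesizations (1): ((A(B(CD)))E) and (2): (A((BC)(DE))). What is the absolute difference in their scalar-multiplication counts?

2144

Order (1) = ((A(B(CD)))E): (CD): 11×5 by 5×10 → 11×10, cost 11·5·10 = 550; (B(CD)): 8×11 by 11×10 → 8×10, cost 8·11·10 = 880; cumulative 1430; (A(B(CD))): 8×8 by 8×10 → 8×10, cost 8·8·10 = 640; cumulative 2070; ((A(B(CD)))E): 8×10 by 10×51 → 8×51, cost 8·10·51 = 4080; cumulative 6150. Total 6150.
Order (2) = (A((BC)(DE))): (BC): 8×11 by 11×5 → 8×5, cost 8·11·5 = 440; (DE): 5×10 by 10×51 → 5×51, cost 5·10·51 = 2550; ((BC)(DE)): 8×5 by 5×51 → 8×51, cost 8·5·51 = 2040; cumulative 5030; (A((BC)(DE))): 8×8 by 8×51 → 8×51, cost 8·8·51 = 3264; cumulative 8294. Total 8294.
Difference: |6150 − 8294| = 2144.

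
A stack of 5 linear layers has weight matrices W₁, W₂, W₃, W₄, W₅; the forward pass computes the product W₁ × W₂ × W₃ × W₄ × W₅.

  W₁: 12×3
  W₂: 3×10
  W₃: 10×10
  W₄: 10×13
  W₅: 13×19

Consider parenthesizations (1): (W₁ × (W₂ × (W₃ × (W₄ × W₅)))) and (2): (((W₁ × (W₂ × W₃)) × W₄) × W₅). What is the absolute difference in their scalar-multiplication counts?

Order (1) = (W₁ × (W₂ × (W₃ × (W₄ × W₅)))): (W₄ × W₅): 10×13 by 13×19 → 10×19, cost 10·13·19 = 2470; (W₃ × (W₄ × W₅)): 10×10 by 10×19 → 10×19, cost 10·10·19 = 1900; cumulative 4370; (W₂ × (W₃ × (W₄ × W₅))): 3×10 by 10×19 → 3×19, cost 3·10·19 = 570; cumulative 4940; (W₁ × (W₂ × (W₃ × (W₄ × W₅)))): 12×3 by 3×19 → 12×19, cost 12·3·19 = 684; cumulative 5624. Total 5624.
Order (2) = (((W₁ × (W₂ × W₃)) × W₄) × W₅): (W₂ × W₃): 3×10 by 10×10 → 3×10, cost 3·10·10 = 300; (W₁ × (W₂ × W₃)): 12×3 by 3×10 → 12×10, cost 12·3·10 = 360; cumulative 660; ((W₁ × (W₂ × W₃)) × W₄): 12×10 by 10×13 → 12×13, cost 12·10·13 = 1560; cumulative 2220; (((W₁ × (W₂ × W₃)) × W₄) × W₅): 12×13 by 13×19 → 12×19, cost 12·13·19 = 2964; cumulative 5184. Total 5184.
Difference: |5624 − 5184| = 440.

440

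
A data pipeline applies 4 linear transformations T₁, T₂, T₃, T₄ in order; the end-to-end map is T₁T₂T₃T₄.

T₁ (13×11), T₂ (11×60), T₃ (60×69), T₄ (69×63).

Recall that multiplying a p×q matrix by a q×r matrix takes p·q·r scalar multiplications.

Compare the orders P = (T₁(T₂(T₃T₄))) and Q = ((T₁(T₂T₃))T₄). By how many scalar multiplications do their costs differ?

Order P = (T₁(T₂(T₃T₄))): (T₃T₄): 60×69 by 69×63 → 60×63, cost 60·69·63 = 260820; (T₂(T₃T₄)): 11×60 by 60×63 → 11×63, cost 11·60·63 = 41580; cumulative 302400; (T₁(T₂(T₃T₄))): 13×11 by 11×63 → 13×63, cost 13·11·63 = 9009; cumulative 311409. Total 311409.
Order Q = ((T₁(T₂T₃))T₄): (T₂T₃): 11×60 by 60×69 → 11×69, cost 11·60·69 = 45540; (T₁(T₂T₃)): 13×11 by 11×69 → 13×69, cost 13·11·69 = 9867; cumulative 55407; ((T₁(T₂T₃))T₄): 13×69 by 69×63 → 13×63, cost 13·69·63 = 56511; cumulative 111918. Total 111918.
Difference: |311409 − 111918| = 199491.

199491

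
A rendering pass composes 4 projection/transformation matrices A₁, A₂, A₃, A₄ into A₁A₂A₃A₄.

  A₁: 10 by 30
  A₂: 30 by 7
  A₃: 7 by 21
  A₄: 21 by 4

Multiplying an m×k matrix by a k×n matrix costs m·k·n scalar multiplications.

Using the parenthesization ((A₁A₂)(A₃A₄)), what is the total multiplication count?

2968

(A₁A₂): 10×30 by 30×7 → 10×7, cost 10·30·7 = 2100
(A₃A₄): 7×21 by 21×4 → 7×4, cost 7·21·4 = 588
((A₁A₂)(A₃A₄)): 10×7 by 7×4 → 10×4, cost 10·7·4 = 280; cumulative 2968
Total: 2968 scalar multiplications.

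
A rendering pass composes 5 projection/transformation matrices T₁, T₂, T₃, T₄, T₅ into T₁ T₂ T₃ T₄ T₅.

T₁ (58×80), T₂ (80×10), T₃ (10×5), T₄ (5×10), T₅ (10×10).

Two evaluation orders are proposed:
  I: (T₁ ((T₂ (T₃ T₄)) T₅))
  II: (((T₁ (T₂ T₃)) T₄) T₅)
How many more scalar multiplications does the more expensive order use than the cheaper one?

27000

Order I = (T₁ ((T₂ (T₃ T₄)) T₅)): (T₃ T₄): 10×5 by 5×10 → 10×10, cost 10·5·10 = 500; (T₂ (T₃ T₄)): 80×10 by 10×10 → 80×10, cost 80·10·10 = 8000; cumulative 8500; ((T₂ (T₃ T₄)) T₅): 80×10 by 10×10 → 80×10, cost 80·10·10 = 8000; cumulative 16500; (T₁ ((T₂ (T₃ T₄)) T₅)): 58×80 by 80×10 → 58×10, cost 58·80·10 = 46400; cumulative 62900. Total 62900.
Order II = (((T₁ (T₂ T₃)) T₄) T₅): (T₂ T₃): 80×10 by 10×5 → 80×5, cost 80·10·5 = 4000; (T₁ (T₂ T₃)): 58×80 by 80×5 → 58×5, cost 58·80·5 = 23200; cumulative 27200; ((T₁ (T₂ T₃)) T₄): 58×5 by 5×10 → 58×10, cost 58·5·10 = 2900; cumulative 30100; (((T₁ (T₂ T₃)) T₄) T₅): 58×10 by 10×10 → 58×10, cost 58·10·10 = 5800; cumulative 35900. Total 35900.
Difference: |62900 − 35900| = 27000.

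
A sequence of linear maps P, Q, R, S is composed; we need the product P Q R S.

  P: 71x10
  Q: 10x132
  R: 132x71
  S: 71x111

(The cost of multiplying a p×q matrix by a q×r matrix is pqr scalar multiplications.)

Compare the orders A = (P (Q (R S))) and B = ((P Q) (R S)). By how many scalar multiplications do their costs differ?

908682

Order A = (P (Q (R S))): (R S): 132×71 by 71×111 → 132×111, cost 132·71·111 = 1040292; (Q (R S)): 10×132 by 132×111 → 10×111, cost 10·132·111 = 146520; cumulative 1186812; (P (Q (R S))): 71×10 by 10×111 → 71×111, cost 71·10·111 = 78810; cumulative 1265622. Total 1265622.
Order B = ((P Q) (R S)): (P Q): 71×10 by 10×132 → 71×132, cost 71·10·132 = 93720; (R S): 132×71 by 71×111 → 132×111, cost 132·71·111 = 1040292; ((P Q) (R S)): 71×132 by 132×111 → 71×111, cost 71·132·111 = 1040292; cumulative 2174304. Total 2174304.
Difference: |1265622 − 2174304| = 908682.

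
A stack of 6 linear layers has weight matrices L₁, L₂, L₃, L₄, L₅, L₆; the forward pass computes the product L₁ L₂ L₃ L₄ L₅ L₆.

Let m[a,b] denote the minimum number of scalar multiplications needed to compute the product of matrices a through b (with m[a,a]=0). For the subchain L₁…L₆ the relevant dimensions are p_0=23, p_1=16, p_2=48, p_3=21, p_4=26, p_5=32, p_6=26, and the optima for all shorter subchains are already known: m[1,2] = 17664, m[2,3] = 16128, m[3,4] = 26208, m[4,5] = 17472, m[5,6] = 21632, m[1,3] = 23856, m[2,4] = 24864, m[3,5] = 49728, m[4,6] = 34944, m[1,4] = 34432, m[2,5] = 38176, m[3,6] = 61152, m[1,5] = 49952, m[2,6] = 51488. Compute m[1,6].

m[1,6] = min over k∈[1,5] of m[1,k]+m[k+1,6]+p_{0}·p_k·p_{6}.
k=1: 0 + 51488 + 23·16·26 = 61056; k=2: 17664 + 61152 + 23·48·26 = 107520; k=3: 23856 + 34944 + 23·21·26 = 71358; k=4: 34432 + 21632 + 23·26·26 = 71612; k=5: 49952 + 0 + 23·32·26 = 69088.
Minimum: 61056 at k=1.

61056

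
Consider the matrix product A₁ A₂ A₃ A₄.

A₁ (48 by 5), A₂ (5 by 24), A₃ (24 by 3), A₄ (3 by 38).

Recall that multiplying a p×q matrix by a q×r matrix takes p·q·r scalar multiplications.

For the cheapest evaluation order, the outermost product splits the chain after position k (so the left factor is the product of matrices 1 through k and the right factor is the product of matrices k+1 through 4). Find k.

3

Adjacent pairs: A₁A₂ = 48·5·24 = 5760; A₂A₃ = 5·24·3 = 360; A₃A₄ = 24·3·38 = 2736.
Length 3: A₁..A₃: k=1: 0+360+48·5·3=1080; k=2: 5760+0+48·24·3=9216 → min 1080 | A₂..A₄: k=2: 0+2736+5·24·38=7296; k=3: 360+0+5·3·38=930 → min 930.
Top-level splits: k=1: (A₁..A₁)·(A₂..A₄) → 0+930+48·5·38 = 10050; k=2: (A₁..A₂)·(A₃..A₄) → 5760+2736+48·24·38 = 52272; k=3: (A₁..A₃)·(A₄..A₄) → 1080+0+48·3·38 = 6552.
Best split is after A₃, i.e. k = 3.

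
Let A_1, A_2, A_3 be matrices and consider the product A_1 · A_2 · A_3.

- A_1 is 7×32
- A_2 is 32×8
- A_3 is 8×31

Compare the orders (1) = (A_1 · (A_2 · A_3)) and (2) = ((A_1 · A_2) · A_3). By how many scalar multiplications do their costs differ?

Order (1) = (A_1 · (A_2 · A_3)): (A_2 · A_3): 32×8 by 8×31 → 32×31, cost 32·8·31 = 7936; (A_1 · (A_2 · A_3)): 7×32 by 32×31 → 7×31, cost 7·32·31 = 6944; cumulative 14880. Total 14880.
Order (2) = ((A_1 · A_2) · A_3): (A_1 · A_2): 7×32 by 32×8 → 7×8, cost 7·32·8 = 1792; ((A_1 · A_2) · A_3): 7×8 by 8×31 → 7×31, cost 7·8·31 = 1736; cumulative 3528. Total 3528.
Difference: |14880 − 3528| = 11352.

11352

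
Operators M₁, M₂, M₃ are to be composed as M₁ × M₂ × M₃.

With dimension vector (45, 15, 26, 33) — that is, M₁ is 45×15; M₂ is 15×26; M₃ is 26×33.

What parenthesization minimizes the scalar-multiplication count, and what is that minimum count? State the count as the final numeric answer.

(M₁ × (M₂ × M₃)): cost 35145.
((M₁ × M₂) × M₃): cost 56160.
Optimal: (M₁ × (M₂ × M₃)) with cost 35145.

35145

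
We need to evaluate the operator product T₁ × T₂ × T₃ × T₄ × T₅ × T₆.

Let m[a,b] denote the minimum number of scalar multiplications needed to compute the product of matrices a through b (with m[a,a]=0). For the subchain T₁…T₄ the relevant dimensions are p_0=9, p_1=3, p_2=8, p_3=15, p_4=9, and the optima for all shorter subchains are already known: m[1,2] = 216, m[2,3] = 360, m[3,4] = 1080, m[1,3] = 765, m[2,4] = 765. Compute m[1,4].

1008

m[1,4] = min over k∈[1,3] of m[1,k]+m[k+1,4]+p_{0}·p_k·p_{4}.
k=1: 0 + 765 + 9·3·9 = 1008; k=2: 216 + 1080 + 9·8·9 = 1944; k=3: 765 + 0 + 9·15·9 = 1980.
Minimum: 1008 at k=1.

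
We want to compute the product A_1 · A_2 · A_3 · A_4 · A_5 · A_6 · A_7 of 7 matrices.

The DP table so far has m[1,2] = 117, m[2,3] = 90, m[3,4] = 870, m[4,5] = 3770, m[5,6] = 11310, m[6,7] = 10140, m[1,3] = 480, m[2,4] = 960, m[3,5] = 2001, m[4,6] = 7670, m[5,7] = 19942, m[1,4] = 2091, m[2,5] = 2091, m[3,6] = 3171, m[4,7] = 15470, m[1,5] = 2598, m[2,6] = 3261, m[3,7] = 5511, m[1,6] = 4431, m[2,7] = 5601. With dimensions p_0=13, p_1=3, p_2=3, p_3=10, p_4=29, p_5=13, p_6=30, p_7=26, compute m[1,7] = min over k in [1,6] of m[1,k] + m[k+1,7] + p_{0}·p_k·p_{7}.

m[1,7] = min over k∈[1,6] of m[1,k]+m[k+1,7]+p_{0}·p_k·p_{7}.
k=1: 0 + 5601 + 13·3·26 = 6615; k=2: 117 + 5511 + 13·3·26 = 6642; k=3: 480 + 15470 + 13·10·26 = 19330; k=4: 2091 + 19942 + 13·29·26 = 31835; k=5: 2598 + 10140 + 13·13·26 = 17132; k=6: 4431 + 0 + 13·30·26 = 14571.
Minimum: 6615 at k=1.

6615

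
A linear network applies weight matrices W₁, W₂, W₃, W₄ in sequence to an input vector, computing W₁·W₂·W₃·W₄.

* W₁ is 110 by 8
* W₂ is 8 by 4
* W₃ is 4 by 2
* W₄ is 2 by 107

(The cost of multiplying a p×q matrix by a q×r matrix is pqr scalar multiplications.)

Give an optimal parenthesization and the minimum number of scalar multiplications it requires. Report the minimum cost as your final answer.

25364

Adjacent pairs: W₁W₂ = 110·8·4 = 3520; W₂W₃ = 8·4·2 = 64; W₃W₄ = 4·2·107 = 856.
Length 3: W₁..W₃: k=1: 0+64+110·8·2=1824; k=2: 3520+0+110·4·2=4400 → min 1824 | W₂..W₄: k=2: 0+856+8·4·107=4280; k=3: 64+0+8·2·107=1776 → min 1776.
Length 4: W₁..W₄: k=1: 0+1776+110·8·107=95936; k=2: 3520+856+110·4·107=51456; k=3: 1824+0+110·2·107=25364 → min 25364.
Optimal parenthesization: ((W₁·(W₂·W₃))·W₄) with cost 25364.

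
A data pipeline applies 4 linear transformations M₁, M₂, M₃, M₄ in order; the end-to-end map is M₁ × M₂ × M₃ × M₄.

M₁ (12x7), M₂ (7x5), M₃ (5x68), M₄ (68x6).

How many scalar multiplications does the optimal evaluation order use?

2754

Adjacent pairs: M₁M₂ = 12·7·5 = 420; M₂M₃ = 7·5·68 = 2380; M₃M₄ = 5·68·6 = 2040.
Length 3: M₁..M₃: k=1: 0+2380+12·7·68=8092; k=2: 420+0+12·5·68=4500 → min 4500 | M₂..M₄: k=2: 0+2040+7·5·6=2250; k=3: 2380+0+7·68·6=5236 → min 2250.
Length 4: M₁..M₄: k=1: 0+2250+12·7·6=2754; k=2: 420+2040+12·5·6=2820; k=3: 4500+0+12·68·6=9396 → min 2754.
Optimal order: (M₁ × (M₂ × (M₃ × M₄))) with cost 2754.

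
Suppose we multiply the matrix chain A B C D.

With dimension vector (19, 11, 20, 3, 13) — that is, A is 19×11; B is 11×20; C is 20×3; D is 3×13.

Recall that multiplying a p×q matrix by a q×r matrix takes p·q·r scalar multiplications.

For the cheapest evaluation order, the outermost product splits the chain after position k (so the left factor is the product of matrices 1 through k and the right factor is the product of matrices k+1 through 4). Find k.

Adjacent pairs: AB = 19·11·20 = 4180; BC = 11·20·3 = 660; CD = 20·3·13 = 780.
Length 3: A..C: k=1: 0+660+19·11·3=1287; k=2: 4180+0+19·20·3=5320 → min 1287 | B..D: k=2: 0+780+11·20·13=3640; k=3: 660+0+11·3·13=1089 → min 1089.
Top-level splits: k=1: (A..A)·(B..D) → 0+1089+19·11·13 = 3806; k=2: (A..B)·(C..D) → 4180+780+19·20·13 = 9900; k=3: (A..C)·(D..D) → 1287+0+19·3·13 = 2028.
Best split is after C, i.e. k = 3.

3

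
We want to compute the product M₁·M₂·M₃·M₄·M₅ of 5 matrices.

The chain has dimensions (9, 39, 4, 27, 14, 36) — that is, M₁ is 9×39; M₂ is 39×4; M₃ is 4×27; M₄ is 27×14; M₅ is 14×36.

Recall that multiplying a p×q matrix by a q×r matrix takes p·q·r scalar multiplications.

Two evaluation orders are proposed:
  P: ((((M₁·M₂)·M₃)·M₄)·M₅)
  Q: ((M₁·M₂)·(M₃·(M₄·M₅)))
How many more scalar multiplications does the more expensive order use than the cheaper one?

Order P = ((((M₁·M₂)·M₃)·M₄)·M₅): (M₁·M₂): 9×39 by 39×4 → 9×4, cost 9·39·4 = 1404; ((M₁·M₂)·M₃): 9×4 by 4×27 → 9×27, cost 9·4·27 = 972; cumulative 2376; (((M₁·M₂)·M₃)·M₄): 9×27 by 27×14 → 9×14, cost 9·27·14 = 3402; cumulative 5778; ((((M₁·M₂)·M₃)·M₄)·M₅): 9×14 by 14×36 → 9×36, cost 9·14·36 = 4536; cumulative 10314. Total 10314.
Order Q = ((M₁·M₂)·(M₃·(M₄·M₅))): (M₁·M₂): 9×39 by 39×4 → 9×4, cost 9·39·4 = 1404; (M₄·M₅): 27×14 by 14×36 → 27×36, cost 27·14·36 = 13608; (M₃·(M₄·M₅)): 4×27 by 27×36 → 4×36, cost 4·27·36 = 3888; cumulative 17496; ((M₁·M₂)·(M₃·(M₄·M₅))): 9×4 by 4×36 → 9×36, cost 9·4·36 = 1296; cumulative 20196. Total 20196.
Difference: |10314 − 20196| = 9882.

9882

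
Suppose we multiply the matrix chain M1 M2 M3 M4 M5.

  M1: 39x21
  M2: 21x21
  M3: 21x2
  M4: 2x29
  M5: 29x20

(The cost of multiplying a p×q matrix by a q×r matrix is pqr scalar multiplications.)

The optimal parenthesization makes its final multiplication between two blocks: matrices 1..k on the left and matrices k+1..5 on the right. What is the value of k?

3

Adjacent pairs: M1M2 = 39·21·21 = 17199; M2M3 = 21·21·2 = 882; M3M4 = 21·2·29 = 1218; M4M5 = 2·29·20 = 1160.
Length 3: M1..M3: k=1: 0+882+39·21·2=2520; k=2: 17199+0+39·21·2=18837 → min 2520 | M2..M4: k=2: 0+1218+21·21·29=14007; k=3: 882+0+21·2·29=2100 → min 2100 | M3..M5: k=3: 0+1160+21·2·20=2000; k=4: 1218+0+21·29·20=13398 → min 2000.
Length 4: M1..M4: k=1: 0+2100+39·21·29=25851; k=2: 17199+1218+39·21·29=42168; k=3: 2520+0+39·2·29=4782 → min 4782 | M2..M5: k=2: 0+2000+21·21·20=10820; k=3: 882+1160+21·2·20=2882; k=4: 2100+0+21·29·20=14280 → min 2882.
Top-level splits: k=1: (M1..M1)·(M2..M5) → 0+2882+39·21·20 = 19262; k=2: (M1..M2)·(M3..M5) → 17199+2000+39·21·20 = 35579; k=3: (M1..M3)·(M4..M5) → 2520+1160+39·2·20 = 5240; k=4: (M1..M4)·(M5..M5) → 4782+0+39·29·20 = 27402.
Best split is after M3, i.e. k = 3.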